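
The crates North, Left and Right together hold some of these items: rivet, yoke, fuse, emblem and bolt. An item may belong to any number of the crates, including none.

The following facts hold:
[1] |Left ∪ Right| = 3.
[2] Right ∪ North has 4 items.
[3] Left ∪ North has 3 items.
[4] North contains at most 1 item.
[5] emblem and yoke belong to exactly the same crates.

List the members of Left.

Left = {emblem, yoke}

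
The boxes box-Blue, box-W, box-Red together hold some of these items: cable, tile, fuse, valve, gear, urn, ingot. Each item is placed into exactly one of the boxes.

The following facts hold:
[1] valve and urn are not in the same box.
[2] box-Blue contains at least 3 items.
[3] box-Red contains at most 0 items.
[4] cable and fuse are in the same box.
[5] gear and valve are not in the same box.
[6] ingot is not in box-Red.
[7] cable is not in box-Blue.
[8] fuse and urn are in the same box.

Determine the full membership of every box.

box-Blue = {ingot, tile, valve}; box-W = {cable, fuse, gear, urn}; box-Red = {}

From (6): ingot ∉ box-Red.
From (7): cable ∉ box-Blue.
(3): box-Red already has 0, so the rest are out.
(4): fuse matches cable: fuse ∉ box-Blue.
(8): urn matches fuse: urn ∉ box-Blue.
Only one box left: cable ∈ box-W.
Only one box left: fuse ∈ box-W.
Only one box left: urn ∈ box-W.
(1): valve ∉ box-W.
Only one box left: valve ∈ box-Blue.
(5): gear ∉ box-Blue.
(2): only 3 candidates remain for box-Blue, so all are in.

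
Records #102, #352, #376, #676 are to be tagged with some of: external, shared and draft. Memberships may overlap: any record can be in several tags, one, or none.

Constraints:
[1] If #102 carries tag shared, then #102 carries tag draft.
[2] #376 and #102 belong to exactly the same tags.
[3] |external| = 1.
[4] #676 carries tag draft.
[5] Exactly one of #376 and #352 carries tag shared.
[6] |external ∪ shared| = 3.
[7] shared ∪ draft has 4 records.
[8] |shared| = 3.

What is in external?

external = {#676}

From (4): #676 ∈ draft.
Suppose #102 ∈ external: no assignment then satisfies all the clues, so #102 ∉ external.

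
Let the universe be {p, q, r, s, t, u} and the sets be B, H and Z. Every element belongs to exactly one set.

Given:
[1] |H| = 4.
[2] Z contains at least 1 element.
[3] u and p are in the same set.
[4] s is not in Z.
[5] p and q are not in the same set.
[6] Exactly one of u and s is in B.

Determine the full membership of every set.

B = {s}; H = {p, r, t, u}; Z = {q}

From (4): s ∉ Z.
Suppose p ∈ B: no assignment then satisfies all the clues, so p ∉ B.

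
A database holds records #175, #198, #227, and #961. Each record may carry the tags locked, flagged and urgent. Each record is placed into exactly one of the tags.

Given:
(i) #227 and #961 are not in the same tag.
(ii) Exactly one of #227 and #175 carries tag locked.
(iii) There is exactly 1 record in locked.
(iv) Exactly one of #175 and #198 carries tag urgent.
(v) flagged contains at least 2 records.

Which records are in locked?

locked = {#227}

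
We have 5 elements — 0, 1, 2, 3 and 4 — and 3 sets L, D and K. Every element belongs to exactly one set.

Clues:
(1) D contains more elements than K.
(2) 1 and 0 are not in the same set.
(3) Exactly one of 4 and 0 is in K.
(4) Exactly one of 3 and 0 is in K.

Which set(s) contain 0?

0: K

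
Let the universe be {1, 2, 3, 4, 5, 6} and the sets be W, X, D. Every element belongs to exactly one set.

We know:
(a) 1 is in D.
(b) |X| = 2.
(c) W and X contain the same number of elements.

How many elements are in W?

2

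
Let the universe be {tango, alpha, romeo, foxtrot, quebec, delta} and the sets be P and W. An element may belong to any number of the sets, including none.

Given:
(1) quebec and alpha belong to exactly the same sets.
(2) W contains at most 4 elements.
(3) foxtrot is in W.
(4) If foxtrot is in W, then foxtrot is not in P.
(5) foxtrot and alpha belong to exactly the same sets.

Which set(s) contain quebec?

quebec: W

From (3): foxtrot ∈ W.
(4): foxtrot ∉ P.
(5): alpha matches foxtrot: alpha ∉ P.
(5): alpha matches foxtrot: alpha ∈ W.
(1): quebec matches alpha: quebec ∉ P.
(1): quebec matches alpha: quebec ∈ W.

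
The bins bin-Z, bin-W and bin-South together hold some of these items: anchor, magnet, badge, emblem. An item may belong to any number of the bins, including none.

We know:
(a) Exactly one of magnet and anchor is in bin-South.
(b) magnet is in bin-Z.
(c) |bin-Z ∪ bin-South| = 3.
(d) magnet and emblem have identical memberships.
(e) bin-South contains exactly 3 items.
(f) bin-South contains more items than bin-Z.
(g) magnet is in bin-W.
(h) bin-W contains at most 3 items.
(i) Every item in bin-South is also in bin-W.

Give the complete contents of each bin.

bin-Z = {emblem, magnet}; bin-W = {badge, emblem, magnet}; bin-South = {badge, emblem, magnet}

From (b): magnet ∈ bin-Z.
From (g): magnet ∈ bin-W.
(d): emblem matches magnet: emblem ∈ bin-Z.
(d): emblem matches magnet: emblem ∈ bin-W.
Suppose anchor ∈ bin-Z: no assignment then satisfies all the clues, so anchor ∉ bin-Z.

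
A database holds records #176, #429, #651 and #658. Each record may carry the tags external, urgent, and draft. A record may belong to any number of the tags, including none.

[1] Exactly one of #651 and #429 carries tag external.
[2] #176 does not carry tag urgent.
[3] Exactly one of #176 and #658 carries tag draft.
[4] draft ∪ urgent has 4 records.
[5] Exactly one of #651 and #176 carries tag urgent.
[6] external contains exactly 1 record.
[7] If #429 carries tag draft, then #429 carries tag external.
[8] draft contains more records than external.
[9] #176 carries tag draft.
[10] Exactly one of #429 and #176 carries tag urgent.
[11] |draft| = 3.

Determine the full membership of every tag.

From (2): #176 ∉ urgent.
From (9): #176 ∈ draft.
(3) (exactly one): #658 ∉ draft.
(5) (exactly one): #651 ∈ urgent.
(10) (exactly one): #429 ∈ urgent.
(11): only 3 candidates remain for draft, so all are in.
(7): #429 ∈ external.
(1) (exactly one): #651 ∉ external.
(6): external already has 1, so the rest are out.
Suppose #658 ∉ urgent: no assignment then satisfies all the clues, so #658 ∈ urgent.

external = {#429}; urgent = {#429, #651, #658}; draft = {#176, #429, #651}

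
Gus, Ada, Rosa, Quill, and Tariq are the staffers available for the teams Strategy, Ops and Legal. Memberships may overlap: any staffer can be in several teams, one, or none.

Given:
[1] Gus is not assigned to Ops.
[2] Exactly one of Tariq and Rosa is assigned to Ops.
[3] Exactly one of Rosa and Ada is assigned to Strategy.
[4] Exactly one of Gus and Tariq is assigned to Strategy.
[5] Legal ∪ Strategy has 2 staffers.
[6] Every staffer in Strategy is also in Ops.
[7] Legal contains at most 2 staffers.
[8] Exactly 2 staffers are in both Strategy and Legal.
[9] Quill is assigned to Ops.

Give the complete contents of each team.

Strategy = {Ada, Tariq}; Ops = {Ada, Quill, Tariq}; Legal = {Ada, Tariq}

From (1): Gus ∉ Ops.
From (9): Quill ∈ Ops.
(6) contrapositive: Gus ∉ Strategy.
(4) (exactly one): Tariq ∈ Strategy.
(6) with Tariq ∈ Strategy: Tariq ∈ Ops.
(2) (exactly one): Rosa ∉ Ops.
(6) contrapositive: Rosa ∉ Strategy.
(3) (exactly one): Ada ∈ Strategy.
(6) with Ada ∈ Strategy: Ada ∈ Ops.
Suppose Gus ∈ Legal: no assignment then satisfies all the clues, so Gus ∉ Legal.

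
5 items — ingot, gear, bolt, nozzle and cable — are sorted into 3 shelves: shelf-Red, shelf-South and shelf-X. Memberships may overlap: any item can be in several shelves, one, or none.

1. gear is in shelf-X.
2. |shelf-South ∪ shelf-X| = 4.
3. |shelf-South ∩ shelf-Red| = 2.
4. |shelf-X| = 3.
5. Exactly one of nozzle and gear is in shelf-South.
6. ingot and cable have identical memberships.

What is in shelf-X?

shelf-X = {cable, gear, ingot}

From (1): gear ∈ shelf-X.
Suppose ingot ∉ shelf-X: no assignment then satisfies all the clues, so ingot ∈ shelf-X.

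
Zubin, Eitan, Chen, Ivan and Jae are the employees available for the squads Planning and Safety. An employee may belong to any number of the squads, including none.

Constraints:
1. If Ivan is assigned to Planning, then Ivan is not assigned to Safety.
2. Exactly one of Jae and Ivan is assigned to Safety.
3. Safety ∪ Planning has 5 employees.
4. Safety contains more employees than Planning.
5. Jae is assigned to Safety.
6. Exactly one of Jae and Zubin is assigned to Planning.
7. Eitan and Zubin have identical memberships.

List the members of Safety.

From (5): Jae ∈ Safety.
(2) (exactly one): Ivan ∉ Safety.
Suppose Zubin ∉ Safety: no assignment then satisfies all the clues, so Zubin ∈ Safety.

Safety = {Chen, Eitan, Jae, Zubin}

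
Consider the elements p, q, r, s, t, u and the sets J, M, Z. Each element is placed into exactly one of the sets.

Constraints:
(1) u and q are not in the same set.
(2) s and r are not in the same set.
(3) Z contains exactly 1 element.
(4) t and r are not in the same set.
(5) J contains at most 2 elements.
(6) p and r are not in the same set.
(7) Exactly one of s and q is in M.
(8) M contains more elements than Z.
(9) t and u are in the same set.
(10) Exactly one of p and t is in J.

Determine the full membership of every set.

J = {p, q}; M = {s, t, u}; Z = {r}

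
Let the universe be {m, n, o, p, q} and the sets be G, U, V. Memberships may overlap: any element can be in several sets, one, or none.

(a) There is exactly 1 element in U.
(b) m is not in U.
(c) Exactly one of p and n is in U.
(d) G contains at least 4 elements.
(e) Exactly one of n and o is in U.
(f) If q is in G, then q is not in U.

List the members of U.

U = {n}

From (b): m ∉ U.
Suppose n ∉ U: no assignment then satisfies all the clues, so n ∈ U.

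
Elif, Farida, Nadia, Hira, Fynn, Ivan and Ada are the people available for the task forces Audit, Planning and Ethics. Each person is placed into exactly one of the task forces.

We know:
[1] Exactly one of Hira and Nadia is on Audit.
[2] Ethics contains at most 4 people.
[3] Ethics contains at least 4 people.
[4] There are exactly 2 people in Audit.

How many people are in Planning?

1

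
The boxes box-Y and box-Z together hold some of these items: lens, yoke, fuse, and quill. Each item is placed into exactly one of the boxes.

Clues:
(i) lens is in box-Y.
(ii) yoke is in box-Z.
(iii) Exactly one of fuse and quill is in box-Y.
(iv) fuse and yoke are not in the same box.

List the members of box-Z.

From (i): lens ∈ box-Y.
From (ii): yoke ∈ box-Z.
(iv): fuse ∉ box-Z.
Only one box left: fuse ∈ box-Y.
(iii) (exactly one): quill ∉ box-Y.
Only one box left: quill ∈ box-Z.

box-Z = {quill, yoke}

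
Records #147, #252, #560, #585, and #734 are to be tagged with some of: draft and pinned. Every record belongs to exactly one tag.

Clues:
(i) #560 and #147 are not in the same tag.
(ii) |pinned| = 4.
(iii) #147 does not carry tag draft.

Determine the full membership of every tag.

draft = {#560}; pinned = {#147, #252, #585, #734}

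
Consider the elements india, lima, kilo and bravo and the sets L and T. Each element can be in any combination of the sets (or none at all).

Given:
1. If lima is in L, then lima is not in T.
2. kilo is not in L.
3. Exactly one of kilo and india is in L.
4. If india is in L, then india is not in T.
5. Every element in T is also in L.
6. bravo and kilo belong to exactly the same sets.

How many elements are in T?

From (2): kilo ∉ L.
(3) (exactly one): india ∈ L.
(4): india ∉ T.
(5) contrapositive: kilo ∉ T.
(6): bravo matches kilo: bravo ∉ L.
(6): bravo matches kilo: bravo ∉ T.
Suppose lima ∈ T: no assignment then satisfies all the clues, so lima ∉ T.

0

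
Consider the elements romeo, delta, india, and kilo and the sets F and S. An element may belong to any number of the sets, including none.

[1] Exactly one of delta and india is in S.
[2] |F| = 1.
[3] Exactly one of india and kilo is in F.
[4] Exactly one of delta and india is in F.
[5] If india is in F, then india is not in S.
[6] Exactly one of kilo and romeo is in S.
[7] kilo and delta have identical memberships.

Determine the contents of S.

S = {delta, kilo}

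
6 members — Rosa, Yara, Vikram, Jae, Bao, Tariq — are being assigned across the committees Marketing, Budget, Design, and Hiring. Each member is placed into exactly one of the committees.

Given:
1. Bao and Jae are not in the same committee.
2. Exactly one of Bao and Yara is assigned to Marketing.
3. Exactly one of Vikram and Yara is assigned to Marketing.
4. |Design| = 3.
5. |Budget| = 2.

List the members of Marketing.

Marketing = {Yara}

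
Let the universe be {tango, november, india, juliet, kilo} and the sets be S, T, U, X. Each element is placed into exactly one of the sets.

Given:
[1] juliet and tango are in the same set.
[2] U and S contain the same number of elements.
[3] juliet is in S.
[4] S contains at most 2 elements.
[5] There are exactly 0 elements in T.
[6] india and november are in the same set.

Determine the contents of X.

From (3): juliet ∈ S.
(1): tango matches juliet: tango ∈ S.
(4): S already has 2, so the rest are out.
(5): T already has 0, so the rest are out.
Suppose november ∈ X: no assignment then satisfies all the clues, so november ∉ X.

X = {kilo}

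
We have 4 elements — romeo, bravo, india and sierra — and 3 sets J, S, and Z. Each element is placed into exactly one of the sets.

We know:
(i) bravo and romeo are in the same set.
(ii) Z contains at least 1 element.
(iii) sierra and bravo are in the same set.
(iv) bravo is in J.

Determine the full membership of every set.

From (iv): bravo ∈ J.
(i): romeo matches bravo: romeo ∈ J.
(iii): sierra matches bravo: sierra ∈ J.
(ii): only 1 candidates remain for Z, so all are in.

J = {bravo, romeo, sierra}; S = {}; Z = {india}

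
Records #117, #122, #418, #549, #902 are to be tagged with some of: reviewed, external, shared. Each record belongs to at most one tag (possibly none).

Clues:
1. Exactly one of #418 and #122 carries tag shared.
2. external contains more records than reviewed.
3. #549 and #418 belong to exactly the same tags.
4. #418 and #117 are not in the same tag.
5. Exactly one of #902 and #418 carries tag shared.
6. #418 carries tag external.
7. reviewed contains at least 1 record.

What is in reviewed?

From (6): #418 ∈ external.
(1) (exactly one): #122 ∈ shared.
(3): #549 matches #418: #549 ∉ reviewed.
(3): #549 matches #418: #549 ∈ external.
(4): #117 ∉ external.
(5) (exactly one): #902 ∈ shared.
(7): only 1 candidates remain for reviewed, so all are in.

reviewed = {#117}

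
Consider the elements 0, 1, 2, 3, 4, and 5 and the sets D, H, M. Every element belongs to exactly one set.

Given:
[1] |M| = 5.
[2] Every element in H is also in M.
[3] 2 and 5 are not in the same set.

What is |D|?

1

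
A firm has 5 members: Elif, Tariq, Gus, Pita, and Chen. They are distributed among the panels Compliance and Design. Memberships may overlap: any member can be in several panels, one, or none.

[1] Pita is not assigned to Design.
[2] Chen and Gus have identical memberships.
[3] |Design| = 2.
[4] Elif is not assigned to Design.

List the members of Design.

Design = {Chen, Gus}

From (1): Pita ∉ Design.
From (4): Elif ∉ Design.
Suppose Tariq ∈ Design: no assignment then satisfies all the clues, so Tariq ∉ Design.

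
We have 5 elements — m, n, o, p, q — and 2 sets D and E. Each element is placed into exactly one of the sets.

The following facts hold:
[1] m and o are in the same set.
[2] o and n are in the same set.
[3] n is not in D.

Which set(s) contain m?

m: E

From (3): n ∉ D.
(2): o matches n: o ∉ D.
Only one set left: n ∈ E.
Only one set left: o ∈ E.
(1): m matches o: m ∉ D.
(1): m matches o: m ∈ E.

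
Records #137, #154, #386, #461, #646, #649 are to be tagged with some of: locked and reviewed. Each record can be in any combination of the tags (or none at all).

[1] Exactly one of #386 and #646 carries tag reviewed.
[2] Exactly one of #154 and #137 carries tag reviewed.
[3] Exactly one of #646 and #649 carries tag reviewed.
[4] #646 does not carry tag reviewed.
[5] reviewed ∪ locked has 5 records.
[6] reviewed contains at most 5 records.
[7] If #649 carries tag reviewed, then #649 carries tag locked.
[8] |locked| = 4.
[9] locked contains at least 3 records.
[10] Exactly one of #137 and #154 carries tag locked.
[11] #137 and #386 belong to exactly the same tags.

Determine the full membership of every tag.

locked = {#137, #386, #646, #649}; reviewed = {#137, #386, #461, #649}

From (4): #646 ∉ reviewed.
(1) (exactly one): #386 ∈ reviewed.
(3) (exactly one): #649 ∈ reviewed.
(7): #649 ∈ locked.
(11): #137 matches #386: #137 ∈ reviewed.
(2) (exactly one): #154 ∉ reviewed.
Suppose #137 ∉ locked: no assignment then satisfies all the clues, so #137 ∈ locked.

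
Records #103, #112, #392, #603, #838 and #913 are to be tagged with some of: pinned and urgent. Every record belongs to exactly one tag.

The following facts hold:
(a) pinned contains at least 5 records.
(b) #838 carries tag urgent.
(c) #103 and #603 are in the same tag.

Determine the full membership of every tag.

From (b): #838 ∈ urgent.
(a): only 5 candidates remain for pinned, so all are in.

pinned = {#103, #112, #392, #603, #913}; urgent = {#838}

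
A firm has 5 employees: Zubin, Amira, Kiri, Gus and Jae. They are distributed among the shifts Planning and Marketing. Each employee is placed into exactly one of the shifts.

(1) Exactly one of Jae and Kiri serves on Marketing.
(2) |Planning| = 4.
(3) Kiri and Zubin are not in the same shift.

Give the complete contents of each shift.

Planning = {Amira, Gus, Jae, Zubin}; Marketing = {Kiri}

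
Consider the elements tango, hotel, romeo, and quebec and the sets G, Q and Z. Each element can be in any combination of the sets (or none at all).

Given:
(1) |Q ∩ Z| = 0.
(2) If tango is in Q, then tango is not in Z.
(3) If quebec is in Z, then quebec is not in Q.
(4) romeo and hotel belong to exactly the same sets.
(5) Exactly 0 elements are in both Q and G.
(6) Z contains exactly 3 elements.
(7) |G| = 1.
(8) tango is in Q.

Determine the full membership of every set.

From (8): tango ∈ Q.
(2): tango ∉ Z.
(6): only 3 candidates remain for Z, so all are in.
(3): quebec ∉ Q.
Suppose tango ∈ G: no assignment then satisfies all the clues, so tango ∉ G.

G = {quebec}; Q = {tango}; Z = {hotel, quebec, romeo}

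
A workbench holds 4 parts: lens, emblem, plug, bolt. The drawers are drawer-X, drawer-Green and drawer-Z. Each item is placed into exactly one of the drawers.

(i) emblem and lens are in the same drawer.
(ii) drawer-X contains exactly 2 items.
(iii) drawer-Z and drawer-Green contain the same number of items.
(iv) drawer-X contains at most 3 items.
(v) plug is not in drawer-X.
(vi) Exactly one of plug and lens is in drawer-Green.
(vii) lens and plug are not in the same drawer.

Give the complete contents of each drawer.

drawer-X = {emblem, lens}; drawer-Green = {plug}; drawer-Z = {bolt}

From (v): plug ∉ drawer-X.
Suppose lens ∉ drawer-X: no assignment then satisfies all the clues, so lens ∈ drawer-X.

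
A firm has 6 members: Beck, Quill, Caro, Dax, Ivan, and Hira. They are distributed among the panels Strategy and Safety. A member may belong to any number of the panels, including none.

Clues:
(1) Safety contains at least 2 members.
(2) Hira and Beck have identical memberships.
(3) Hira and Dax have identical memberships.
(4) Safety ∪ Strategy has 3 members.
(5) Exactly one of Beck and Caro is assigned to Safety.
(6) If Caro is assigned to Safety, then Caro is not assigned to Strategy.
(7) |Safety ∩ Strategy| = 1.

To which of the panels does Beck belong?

Beck: none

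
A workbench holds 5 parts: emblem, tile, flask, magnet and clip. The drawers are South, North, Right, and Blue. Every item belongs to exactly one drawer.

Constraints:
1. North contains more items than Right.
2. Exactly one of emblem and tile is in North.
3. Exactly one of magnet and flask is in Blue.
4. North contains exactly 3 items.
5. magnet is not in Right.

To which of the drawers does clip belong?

clip: North

From (5): magnet ∉ Right.
Suppose clip ∈ South: no assignment then satisfies all the clues, so clip ∉ South.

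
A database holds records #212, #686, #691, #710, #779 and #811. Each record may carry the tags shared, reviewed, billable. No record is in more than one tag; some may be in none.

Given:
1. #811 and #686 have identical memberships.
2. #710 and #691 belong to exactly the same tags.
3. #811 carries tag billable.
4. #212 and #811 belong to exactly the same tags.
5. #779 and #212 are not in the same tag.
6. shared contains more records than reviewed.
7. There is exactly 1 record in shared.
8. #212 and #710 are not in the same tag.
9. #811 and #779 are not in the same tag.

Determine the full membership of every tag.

From (3): #811 ∈ billable.
(1): #686 matches #811: #686 ∉ shared.
(1): #686 matches #811: #686 ∉ reviewed.
(1): #686 matches #811: #686 ∈ billable.
(4): #212 matches #811: #212 ∉ shared.
(4): #212 matches #811: #212 ∉ reviewed.
(4): #212 matches #811: #212 ∈ billable.
(5): #779 ∉ billable.
(8): #710 ∉ billable.
(2): #691 matches #710: #691 ∉ billable.
Suppose #691 ∈ shared: no assignment then satisfies all the clues, so #691 ∉ shared.

shared = {#779}; reviewed = {}; billable = {#212, #686, #811}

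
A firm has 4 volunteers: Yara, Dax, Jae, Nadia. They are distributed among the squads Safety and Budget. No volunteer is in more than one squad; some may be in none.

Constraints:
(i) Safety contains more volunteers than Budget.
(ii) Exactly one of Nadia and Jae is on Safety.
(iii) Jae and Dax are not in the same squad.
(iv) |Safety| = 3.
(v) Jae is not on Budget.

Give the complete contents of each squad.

Safety = {Dax, Nadia, Yara}; Budget = {}

From (v): Jae ∉ Budget.
Suppose Yara ∉ Safety: no assignment then satisfies all the clues, so Yara ∈ Safety.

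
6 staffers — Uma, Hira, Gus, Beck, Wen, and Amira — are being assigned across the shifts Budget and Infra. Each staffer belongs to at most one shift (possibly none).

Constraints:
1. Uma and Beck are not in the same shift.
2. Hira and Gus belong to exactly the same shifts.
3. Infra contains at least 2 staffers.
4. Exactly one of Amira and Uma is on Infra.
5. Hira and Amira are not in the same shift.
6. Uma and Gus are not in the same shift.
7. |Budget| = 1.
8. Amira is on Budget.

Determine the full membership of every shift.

From (8): Amira ∈ Budget.
(4) (exactly one): Uma ∈ Infra.
(5): Hira ∉ Budget.
(6): Gus ∉ Infra.
(7): Budget already has 1, so the rest are out.
(1): Beck ∉ Infra.
(2): Hira matches Gus: Hira ∉ Infra.
(3): only 2 candidates remain for Infra, so all are in.

Budget = {Amira}; Infra = {Uma, Wen}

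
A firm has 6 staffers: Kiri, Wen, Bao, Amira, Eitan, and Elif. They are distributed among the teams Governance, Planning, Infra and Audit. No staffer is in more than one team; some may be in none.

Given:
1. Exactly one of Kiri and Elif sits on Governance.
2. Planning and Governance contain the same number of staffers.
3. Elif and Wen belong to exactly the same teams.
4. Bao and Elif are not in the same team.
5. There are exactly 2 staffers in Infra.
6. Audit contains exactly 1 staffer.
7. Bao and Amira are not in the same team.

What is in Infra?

Infra = {Elif, Wen}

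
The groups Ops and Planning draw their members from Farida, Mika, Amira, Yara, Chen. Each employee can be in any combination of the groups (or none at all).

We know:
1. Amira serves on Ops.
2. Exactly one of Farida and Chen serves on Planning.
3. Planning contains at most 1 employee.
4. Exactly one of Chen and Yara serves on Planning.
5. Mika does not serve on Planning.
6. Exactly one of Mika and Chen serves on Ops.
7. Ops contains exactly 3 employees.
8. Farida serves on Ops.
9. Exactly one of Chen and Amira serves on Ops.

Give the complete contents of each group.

Ops = {Amira, Farida, Mika}; Planning = {Chen}

From (1): Amira ∈ Ops.
From (5): Mika ∉ Planning.
From (8): Farida ∈ Ops.
(9) (exactly one): Chen ∉ Ops.
(6) (exactly one): Mika ∈ Ops.
(7): Ops already has 3, so the rest are out.
Suppose Farida ∈ Planning: no assignment then satisfies all the clues, so Farida ∉ Planning.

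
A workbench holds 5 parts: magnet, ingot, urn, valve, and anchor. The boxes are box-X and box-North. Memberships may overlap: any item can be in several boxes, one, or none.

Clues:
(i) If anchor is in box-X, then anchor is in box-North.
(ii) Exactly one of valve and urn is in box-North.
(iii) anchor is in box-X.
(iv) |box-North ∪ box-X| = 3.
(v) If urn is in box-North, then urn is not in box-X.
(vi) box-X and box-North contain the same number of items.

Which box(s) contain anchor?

anchor: box-North, box-X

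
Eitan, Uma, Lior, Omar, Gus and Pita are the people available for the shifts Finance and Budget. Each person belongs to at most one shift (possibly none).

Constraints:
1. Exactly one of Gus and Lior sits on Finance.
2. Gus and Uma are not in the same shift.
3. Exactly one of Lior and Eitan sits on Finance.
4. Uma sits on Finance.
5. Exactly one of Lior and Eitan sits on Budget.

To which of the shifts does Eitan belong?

Eitan: Budget

From (4): Uma ∈ Finance.
(2): Gus ∉ Finance.
(1) (exactly one): Lior ∈ Finance.
(3) (exactly one): Eitan ∉ Finance.
(5) (exactly one): Eitan ∈ Budget.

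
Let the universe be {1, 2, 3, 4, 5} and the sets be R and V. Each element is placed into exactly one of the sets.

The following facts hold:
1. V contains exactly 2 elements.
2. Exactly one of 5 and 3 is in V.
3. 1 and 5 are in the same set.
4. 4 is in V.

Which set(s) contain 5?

From (4): 4 ∈ V.
Suppose 5 ∉ R: no assignment then satisfies all the clues, so 5 ∈ R.

5: R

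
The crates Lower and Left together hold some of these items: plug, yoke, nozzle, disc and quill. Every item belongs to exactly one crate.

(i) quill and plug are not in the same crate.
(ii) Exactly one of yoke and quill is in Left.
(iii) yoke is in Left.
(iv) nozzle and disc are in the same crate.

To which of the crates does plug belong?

plug: Left

From (iii): yoke ∈ Left.
(ii) (exactly one): quill ∉ Left.
Only one crate left: quill ∈ Lower.
(i): plug ∉ Lower.
Only one crate left: plug ∈ Left.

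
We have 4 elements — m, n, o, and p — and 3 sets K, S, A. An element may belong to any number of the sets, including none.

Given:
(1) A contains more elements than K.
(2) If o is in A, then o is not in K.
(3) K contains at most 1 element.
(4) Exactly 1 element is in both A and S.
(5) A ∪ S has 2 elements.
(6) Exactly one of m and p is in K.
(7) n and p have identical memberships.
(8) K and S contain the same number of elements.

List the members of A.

A = {m, o}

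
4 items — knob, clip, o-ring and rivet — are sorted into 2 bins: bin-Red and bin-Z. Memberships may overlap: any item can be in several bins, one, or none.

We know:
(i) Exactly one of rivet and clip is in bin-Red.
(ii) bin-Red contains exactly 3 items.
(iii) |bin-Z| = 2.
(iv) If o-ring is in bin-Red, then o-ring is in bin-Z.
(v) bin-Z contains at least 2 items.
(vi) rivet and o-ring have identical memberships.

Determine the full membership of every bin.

bin-Red = {knob, o-ring, rivet}; bin-Z = {o-ring, rivet}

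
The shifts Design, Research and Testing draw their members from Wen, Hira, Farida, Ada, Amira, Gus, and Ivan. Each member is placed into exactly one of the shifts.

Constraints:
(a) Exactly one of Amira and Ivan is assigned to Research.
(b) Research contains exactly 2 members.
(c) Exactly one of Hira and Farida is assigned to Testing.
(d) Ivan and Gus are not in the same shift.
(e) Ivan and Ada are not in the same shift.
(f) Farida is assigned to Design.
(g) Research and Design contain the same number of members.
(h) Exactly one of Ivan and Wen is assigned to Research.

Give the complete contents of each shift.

Design = {Farida, Ivan}; Research = {Amira, Wen}; Testing = {Ada, Gus, Hira}

From (f): Farida ∈ Design.
(c) (exactly one): Hira ∈ Testing.
Suppose Wen ∈ Design: no assignment then satisfies all the clues, so Wen ∉ Design.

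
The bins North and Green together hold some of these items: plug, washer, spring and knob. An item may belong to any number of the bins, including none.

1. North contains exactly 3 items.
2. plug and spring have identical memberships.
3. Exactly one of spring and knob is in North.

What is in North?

North = {plug, spring, washer}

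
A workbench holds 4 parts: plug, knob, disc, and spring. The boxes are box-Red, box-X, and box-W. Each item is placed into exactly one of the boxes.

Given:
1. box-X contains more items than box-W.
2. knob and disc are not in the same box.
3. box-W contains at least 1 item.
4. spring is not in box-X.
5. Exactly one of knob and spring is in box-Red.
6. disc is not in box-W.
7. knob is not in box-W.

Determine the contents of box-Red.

box-Red = {knob}

From (4): spring ∉ box-X.
From (6): disc ∉ box-W.
From (7): knob ∉ box-W.
Suppose plug ∈ box-Red: no assignment then satisfies all the clues, so plug ∉ box-Red.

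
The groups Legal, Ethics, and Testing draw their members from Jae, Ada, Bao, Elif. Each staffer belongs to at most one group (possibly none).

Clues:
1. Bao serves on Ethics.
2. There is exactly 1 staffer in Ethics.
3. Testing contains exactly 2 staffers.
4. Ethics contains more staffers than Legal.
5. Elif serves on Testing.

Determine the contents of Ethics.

Ethics = {Bao}

From (1): Bao ∈ Ethics.
From (5): Elif ∈ Testing.
(2): Ethics already has 1, so the rest are out.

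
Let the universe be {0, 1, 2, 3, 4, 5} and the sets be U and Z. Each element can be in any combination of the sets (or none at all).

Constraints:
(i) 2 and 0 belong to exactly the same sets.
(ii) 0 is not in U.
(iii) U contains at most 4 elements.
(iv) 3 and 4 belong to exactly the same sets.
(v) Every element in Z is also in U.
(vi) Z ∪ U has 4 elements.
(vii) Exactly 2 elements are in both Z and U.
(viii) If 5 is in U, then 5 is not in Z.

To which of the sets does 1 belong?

1: U

From (ii): 0 ∉ U.
(i): 2 matches 0: 2 ∉ U.
(v) contrapositive: 0 ∉ Z.
(v) contrapositive: 2 ∉ Z.
Suppose 1 ∉ U: no assignment then satisfies all the clues, so 1 ∈ U.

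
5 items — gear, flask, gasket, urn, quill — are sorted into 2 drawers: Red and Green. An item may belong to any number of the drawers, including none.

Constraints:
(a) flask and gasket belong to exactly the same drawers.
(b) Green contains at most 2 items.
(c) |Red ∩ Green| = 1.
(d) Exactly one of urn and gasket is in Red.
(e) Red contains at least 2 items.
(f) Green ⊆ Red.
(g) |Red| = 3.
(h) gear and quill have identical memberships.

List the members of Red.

Red = {gear, quill, urn}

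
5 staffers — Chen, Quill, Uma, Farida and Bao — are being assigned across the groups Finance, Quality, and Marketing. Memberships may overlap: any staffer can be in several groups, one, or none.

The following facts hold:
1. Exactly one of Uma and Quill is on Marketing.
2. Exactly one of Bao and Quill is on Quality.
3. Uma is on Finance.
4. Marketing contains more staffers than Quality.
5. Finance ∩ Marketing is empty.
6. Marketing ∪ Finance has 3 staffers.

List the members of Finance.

Finance = {Uma}

From (3): Uma ∈ Finance.
(5) (disjoint): Uma ∉ Marketing.
(1) (exactly one): Quill ∈ Marketing.
(5) (disjoint): Quill ∉ Finance.
Suppose Chen ∈ Finance: no assignment then satisfies all the clues, so Chen ∉ Finance.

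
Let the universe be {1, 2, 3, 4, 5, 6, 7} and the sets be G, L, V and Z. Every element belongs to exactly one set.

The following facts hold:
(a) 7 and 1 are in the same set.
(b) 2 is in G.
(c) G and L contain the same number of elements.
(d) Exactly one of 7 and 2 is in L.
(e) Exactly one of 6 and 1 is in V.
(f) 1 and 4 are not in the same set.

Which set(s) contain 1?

From (b): 2 ∈ G.
(d) (exactly one): 7 ∈ L.
(a): 1 matches 7: 1 ∉ G.
(a): 1 matches 7: 1 ∈ L.
(e) (exactly one): 6 ∈ V.
(f): 4 ∉ L.

1: L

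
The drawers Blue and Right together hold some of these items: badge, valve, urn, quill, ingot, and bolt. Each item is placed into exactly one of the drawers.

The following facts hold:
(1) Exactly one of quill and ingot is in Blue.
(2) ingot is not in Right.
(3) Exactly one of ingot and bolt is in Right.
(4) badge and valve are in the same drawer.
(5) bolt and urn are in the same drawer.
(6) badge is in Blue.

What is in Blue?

From (2): ingot ∉ Right.
From (6): badge ∈ Blue.
(3) (exactly one): bolt ∈ Right.
(4): valve matches badge: valve ∈ Blue.
(5): urn matches bolt: urn ∉ Blue.
(5): urn matches bolt: urn ∈ Right.
Only one drawer left: ingot ∈ Blue.
(1) (exactly one): quill ∉ Blue.
Only one drawer left: quill ∈ Right.

Blue = {badge, ingot, valve}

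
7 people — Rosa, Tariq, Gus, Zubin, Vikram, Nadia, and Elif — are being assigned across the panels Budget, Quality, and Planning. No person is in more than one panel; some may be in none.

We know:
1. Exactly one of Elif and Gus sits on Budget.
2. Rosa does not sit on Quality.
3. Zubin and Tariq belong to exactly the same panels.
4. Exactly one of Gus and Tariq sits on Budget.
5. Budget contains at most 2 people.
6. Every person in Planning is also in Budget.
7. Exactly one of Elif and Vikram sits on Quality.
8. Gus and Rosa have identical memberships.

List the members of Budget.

Budget = {Gus, Rosa}

From (2): Rosa ∉ Quality.
(8): Gus matches Rosa: Gus ∉ Quality.
Suppose Rosa ∉ Budget: no assignment then satisfies all the clues, so Rosa ∈ Budget.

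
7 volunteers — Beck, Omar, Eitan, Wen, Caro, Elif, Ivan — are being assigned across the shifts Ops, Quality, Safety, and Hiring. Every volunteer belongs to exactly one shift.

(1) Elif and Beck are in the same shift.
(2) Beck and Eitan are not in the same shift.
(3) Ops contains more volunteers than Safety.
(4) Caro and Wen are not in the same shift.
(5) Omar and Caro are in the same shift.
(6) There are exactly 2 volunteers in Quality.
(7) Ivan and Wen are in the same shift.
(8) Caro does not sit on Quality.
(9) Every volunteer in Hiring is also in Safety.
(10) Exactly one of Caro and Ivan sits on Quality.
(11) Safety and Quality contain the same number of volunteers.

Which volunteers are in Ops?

Ops = {Caro, Eitan, Omar}

From (8): Caro ∉ Quality.
(5): Omar matches Caro: Omar ∉ Quality.
(10) (exactly one): Ivan ∈ Quality.
(7): Wen matches Ivan: Wen ∉ Ops.
(7): Wen matches Ivan: Wen ∈ Quality.
(6): Quality already has 2, so the rest are out.
Suppose Beck ∈ Ops: no assignment then satisfies all the clues, so Beck ∉ Ops.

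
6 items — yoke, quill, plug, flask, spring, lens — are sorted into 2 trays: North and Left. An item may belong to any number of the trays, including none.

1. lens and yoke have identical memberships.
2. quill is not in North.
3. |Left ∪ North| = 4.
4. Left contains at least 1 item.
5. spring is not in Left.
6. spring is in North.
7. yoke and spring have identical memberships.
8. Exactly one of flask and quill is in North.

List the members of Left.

Left = {flask}

From (2): quill ∉ North.
From (5): spring ∉ Left.
From (6): spring ∈ North.
(7): yoke matches spring: yoke ∈ North.
(7): yoke matches spring: yoke ∉ Left.
(8) (exactly one): flask ∈ North.
(1): lens matches yoke: lens ∈ North.
(1): lens matches yoke: lens ∉ Left.
Suppose quill ∈ Left: no assignment then satisfies all the clues, so quill ∉ Left.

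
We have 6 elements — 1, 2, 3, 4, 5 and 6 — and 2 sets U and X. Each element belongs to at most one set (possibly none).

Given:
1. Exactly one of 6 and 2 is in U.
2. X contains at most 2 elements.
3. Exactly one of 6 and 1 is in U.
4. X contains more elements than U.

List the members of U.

U = {6}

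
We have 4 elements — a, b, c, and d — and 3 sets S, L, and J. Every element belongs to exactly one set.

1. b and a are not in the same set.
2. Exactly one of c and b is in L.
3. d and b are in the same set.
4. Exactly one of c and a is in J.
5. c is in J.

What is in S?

From (5): c ∈ J.
(2) (exactly one): b ∈ L.
(3): d matches b: d ∉ S.
(3): d matches b: d ∈ L.
(4) (exactly one): a ∉ J.
(1): a ∉ L.
Only one set left: a ∈ S.

S = {a}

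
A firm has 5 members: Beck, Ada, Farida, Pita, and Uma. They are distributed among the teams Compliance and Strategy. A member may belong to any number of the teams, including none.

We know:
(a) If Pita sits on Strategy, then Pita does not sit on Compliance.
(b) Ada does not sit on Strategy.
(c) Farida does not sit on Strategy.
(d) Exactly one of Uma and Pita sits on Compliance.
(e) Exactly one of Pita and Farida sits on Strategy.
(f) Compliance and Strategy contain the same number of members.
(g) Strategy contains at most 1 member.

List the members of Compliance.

From (b): Ada ∉ Strategy.
From (c): Farida ∉ Strategy.
(e) (exactly one): Pita ∈ Strategy.
(g): Strategy already has 1, so the rest are out.
(a): Pita ∉ Compliance.
(d) (exactly one): Uma ∈ Compliance.
Suppose Beck ∈ Compliance: no assignment then satisfies all the clues, so Beck ∉ Compliance.

Compliance = {Uma}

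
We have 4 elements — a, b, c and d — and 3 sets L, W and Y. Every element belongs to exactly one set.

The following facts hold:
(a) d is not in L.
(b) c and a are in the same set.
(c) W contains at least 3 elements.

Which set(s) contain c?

c: W

From (a): d ∉ L.
Suppose c ∈ L: no assignment then satisfies all the clues, so c ∉ L.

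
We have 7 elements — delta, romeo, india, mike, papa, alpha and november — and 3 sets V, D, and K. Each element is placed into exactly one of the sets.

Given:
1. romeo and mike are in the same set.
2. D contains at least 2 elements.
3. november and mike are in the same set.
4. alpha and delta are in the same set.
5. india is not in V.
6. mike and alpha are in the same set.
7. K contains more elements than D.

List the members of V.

V = {}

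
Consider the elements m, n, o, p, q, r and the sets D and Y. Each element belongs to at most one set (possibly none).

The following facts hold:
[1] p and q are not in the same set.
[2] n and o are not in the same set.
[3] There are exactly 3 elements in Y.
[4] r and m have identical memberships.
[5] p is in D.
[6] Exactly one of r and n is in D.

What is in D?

D = {n, p}

From (5): p ∈ D.
(1): q ∉ D.
Suppose m ∈ D: no assignment then satisfies all the clues, so m ∉ D.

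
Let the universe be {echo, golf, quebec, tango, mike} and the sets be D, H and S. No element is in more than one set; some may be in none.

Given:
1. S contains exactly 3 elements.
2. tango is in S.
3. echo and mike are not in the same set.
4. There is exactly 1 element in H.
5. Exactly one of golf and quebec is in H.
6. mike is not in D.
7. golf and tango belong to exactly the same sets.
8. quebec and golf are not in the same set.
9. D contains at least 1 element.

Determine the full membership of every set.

From (2): tango ∈ S.
From (6): mike ∉ D.
(7): golf matches tango: golf ∉ D.
(7): golf matches tango: golf ∉ H.
(7): golf matches tango: golf ∈ S.
(8): quebec ∉ S.
(5) (exactly one): quebec ∈ H.
(9): only 1 candidates remain for D, so all are in.
(1): only 3 candidates remain for S, so all are in.

D = {echo}; H = {quebec}; S = {golf, mike, tango}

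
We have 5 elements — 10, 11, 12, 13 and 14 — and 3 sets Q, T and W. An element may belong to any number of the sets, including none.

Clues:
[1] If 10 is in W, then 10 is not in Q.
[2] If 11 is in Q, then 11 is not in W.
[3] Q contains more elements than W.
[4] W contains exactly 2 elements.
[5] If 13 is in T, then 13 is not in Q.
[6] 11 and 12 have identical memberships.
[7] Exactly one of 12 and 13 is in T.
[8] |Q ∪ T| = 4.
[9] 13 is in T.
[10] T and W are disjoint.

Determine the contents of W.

W = {10, 14}

From (9): 13 ∈ T.
(5): 13 ∉ Q.
(7) (exactly one): 12 ∉ T.
(10) (disjoint): 13 ∉ W.
(6): 11 matches 12: 11 ∉ T.
Suppose 10 ∉ W: no assignment then satisfies all the clues, so 10 ∈ W.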